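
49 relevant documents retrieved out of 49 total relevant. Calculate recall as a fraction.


Recall = retrieved_relevant / total_relevant
= 49 / 49
= 49 / (49 + 0)
= 1

1


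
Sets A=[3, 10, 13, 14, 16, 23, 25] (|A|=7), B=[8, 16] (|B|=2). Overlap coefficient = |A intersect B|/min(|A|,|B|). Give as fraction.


A intersect B = [16]
|A intersect B| = 1
min(|A|, |B|) = min(7, 2) = 2
Overlap = 1 / 2 = 1/2

1/2


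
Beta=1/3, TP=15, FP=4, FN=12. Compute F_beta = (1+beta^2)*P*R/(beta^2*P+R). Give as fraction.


P = TP/(TP+FP) = 15/19 = 15/19
R = TP/(TP+FN) = 15/27 = 5/9
beta^2 = 1/3^2 = 1/9
(1 + beta^2) = 10/9
Numerator = (1+beta^2)*P*R = 250/513
Denominator = beta^2*P + R = 5/57 + 5/9 = 110/171
F_beta = 25/33

25/33


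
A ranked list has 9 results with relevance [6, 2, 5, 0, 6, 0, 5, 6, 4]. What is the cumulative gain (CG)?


Cumulative Gain = sum of relevance scores
Position 1: rel=6, running sum=6
Position 2: rel=2, running sum=8
Position 3: rel=5, running sum=13
Position 4: rel=0, running sum=13
Position 5: rel=6, running sum=19
Position 6: rel=0, running sum=19
Position 7: rel=5, running sum=24
Position 8: rel=6, running sum=30
Position 9: rel=4, running sum=34
CG = 34

34


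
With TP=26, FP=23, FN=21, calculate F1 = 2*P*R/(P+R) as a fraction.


F1 = 2 * P * R / (P + R)
P = TP/(TP+FP) = 26/49 = 26/49
R = TP/(TP+FN) = 26/47 = 26/47
2 * P * R = 2 * 26/49 * 26/47 = 1352/2303
P + R = 26/49 + 26/47 = 2496/2303
F1 = 1352/2303 / 2496/2303 = 13/24

13/24


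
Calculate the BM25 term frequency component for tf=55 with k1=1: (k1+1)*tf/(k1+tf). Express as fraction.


BM25 TF component = (k1+1)*tf / (k1+tf)
k1 = 1, tf = 55
Numerator = (1+1)*55 = 110
Denominator = 1 + 55 = 56
= 110/56 = 55/28

55/28


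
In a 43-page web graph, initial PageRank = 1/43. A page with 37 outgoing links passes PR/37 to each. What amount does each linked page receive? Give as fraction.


Initial PR = 1/43 = 1/43
Outlinks = 37
Contribution per link = PR / outlinks
= 1/43 / 37
= 1/1591

1/1591


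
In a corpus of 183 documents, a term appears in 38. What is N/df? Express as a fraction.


IDF ratio = N / df
= 183 / 38
= 183/38

183/38


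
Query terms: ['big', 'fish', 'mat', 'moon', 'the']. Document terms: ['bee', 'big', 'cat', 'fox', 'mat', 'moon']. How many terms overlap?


Query terms: ['big', 'fish', 'mat', 'moon', 'the']
Document terms: ['bee', 'big', 'cat', 'fox', 'mat', 'moon']
Common terms: ['big', 'mat', 'moon']
Overlap count = 3

3


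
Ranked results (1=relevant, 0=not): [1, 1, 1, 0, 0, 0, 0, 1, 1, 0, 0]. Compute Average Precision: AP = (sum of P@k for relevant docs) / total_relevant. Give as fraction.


Computing P@k for each relevant position:
Position 1: relevant, P@1 = 1/1 = 1
Position 2: relevant, P@2 = 2/2 = 1
Position 3: relevant, P@3 = 3/3 = 1
Position 4: not relevant
Position 5: not relevant
Position 6: not relevant
Position 7: not relevant
Position 8: relevant, P@8 = 4/8 = 1/2
Position 9: relevant, P@9 = 5/9 = 5/9
Position 10: not relevant
Position 11: not relevant
Sum of P@k = 1 + 1 + 1 + 1/2 + 5/9 = 73/18
AP = 73/18 / 5 = 73/90

73/90


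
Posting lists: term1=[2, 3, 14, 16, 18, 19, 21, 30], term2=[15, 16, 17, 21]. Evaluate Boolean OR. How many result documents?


Boolean OR: find union of posting lists
term1 docs: [2, 3, 14, 16, 18, 19, 21, 30]
term2 docs: [15, 16, 17, 21]
Union: [2, 3, 14, 15, 16, 17, 18, 19, 21, 30]
|union| = 10

10


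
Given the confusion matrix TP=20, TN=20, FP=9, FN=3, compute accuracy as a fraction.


Accuracy = (TP + TN) / (TP + TN + FP + FN)
TP + TN = 20 + 20 = 40
Total = 20 + 20 + 9 + 3 = 52
Accuracy = 40 / 52 = 10/13

10/13


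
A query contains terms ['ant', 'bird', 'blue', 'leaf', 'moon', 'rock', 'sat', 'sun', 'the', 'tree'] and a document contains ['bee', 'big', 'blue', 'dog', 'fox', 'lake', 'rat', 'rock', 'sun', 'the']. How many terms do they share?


Query terms: ['ant', 'bird', 'blue', 'leaf', 'moon', 'rock', 'sat', 'sun', 'the', 'tree']
Document terms: ['bee', 'big', 'blue', 'dog', 'fox', 'lake', 'rat', 'rock', 'sun', 'the']
Common terms: ['blue', 'rock', 'sun', 'the']
Overlap count = 4

4


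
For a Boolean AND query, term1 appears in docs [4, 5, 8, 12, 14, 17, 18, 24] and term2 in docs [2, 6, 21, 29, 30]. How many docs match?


Boolean AND: find intersection of posting lists
term1 docs: [4, 5, 8, 12, 14, 17, 18, 24]
term2 docs: [2, 6, 21, 29, 30]
Intersection: []
|intersection| = 0

0


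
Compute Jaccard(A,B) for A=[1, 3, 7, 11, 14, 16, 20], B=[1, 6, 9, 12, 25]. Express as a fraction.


A intersect B = [1]
|A intersect B| = 1
A union B = [1, 3, 6, 7, 9, 11, 12, 14, 16, 20, 25]
|A union B| = 11
Jaccard = 1/11 = 1/11

1/11


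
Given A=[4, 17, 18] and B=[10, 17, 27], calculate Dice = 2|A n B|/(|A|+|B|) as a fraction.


A intersect B = [17]
|A intersect B| = 1
|A| = 3, |B| = 3
Dice = 2*1 / (3+3)
= 2 / 6 = 1/3

1/3


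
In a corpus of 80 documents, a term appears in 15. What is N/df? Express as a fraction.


IDF ratio = N / df
= 80 / 15
= 16/3

16/3


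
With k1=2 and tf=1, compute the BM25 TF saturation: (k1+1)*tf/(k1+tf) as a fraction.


BM25 TF component = (k1+1)*tf / (k1+tf)
k1 = 2, tf = 1
Numerator = (2+1)*1 = 3
Denominator = 2 + 1 = 3
= 3/3 = 1

1


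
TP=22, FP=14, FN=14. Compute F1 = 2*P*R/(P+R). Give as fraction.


F1 = 2 * P * R / (P + R)
P = TP/(TP+FP) = 22/36 = 11/18
R = TP/(TP+FN) = 22/36 = 11/18
2 * P * R = 2 * 11/18 * 11/18 = 121/162
P + R = 11/18 + 11/18 = 11/9
F1 = 121/162 / 11/9 = 11/18

11/18


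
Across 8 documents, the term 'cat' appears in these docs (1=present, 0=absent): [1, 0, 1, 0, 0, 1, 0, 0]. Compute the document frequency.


Checking each document for 'cat':
Doc 1: present
Doc 2: absent
Doc 3: present
Doc 4: absent
Doc 5: absent
Doc 6: present
Doc 7: absent
Doc 8: absent
df = sum of presences = 1 + 0 + 1 + 0 + 0 + 1 + 0 + 0 = 3

3


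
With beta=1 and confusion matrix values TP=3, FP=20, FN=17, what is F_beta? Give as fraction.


P = TP/(TP+FP) = 3/23 = 3/23
R = TP/(TP+FN) = 3/20 = 3/20
beta^2 = 1^2 = 1
(1 + beta^2) = 2
Numerator = (1+beta^2)*P*R = 9/230
Denominator = beta^2*P + R = 3/23 + 3/20 = 129/460
F_beta = 6/43

6/43


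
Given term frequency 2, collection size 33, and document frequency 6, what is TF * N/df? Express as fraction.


TF * (N/df)
= 2 * (33/6)
= 2 * 11/2
= 11

11


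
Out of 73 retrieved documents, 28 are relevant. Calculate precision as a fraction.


Precision = relevant_retrieved / total_retrieved
= 28 / 73
= 28 / (28 + 45)
= 28/73

28/73


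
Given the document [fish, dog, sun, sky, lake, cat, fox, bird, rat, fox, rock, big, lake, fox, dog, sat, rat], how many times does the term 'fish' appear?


Document has 17 words
Scanning for 'fish':
Found at positions: [0]
Count = 1

1


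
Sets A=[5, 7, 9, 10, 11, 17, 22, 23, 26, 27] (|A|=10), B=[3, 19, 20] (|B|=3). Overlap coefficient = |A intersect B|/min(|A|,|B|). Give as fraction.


A intersect B = []
|A intersect B| = 0
min(|A|, |B|) = min(10, 3) = 3
Overlap = 0 / 3 = 0

0


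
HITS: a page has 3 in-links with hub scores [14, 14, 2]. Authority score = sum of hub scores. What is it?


Authority = sum of hub scores of in-linkers
In-link 1: hub score = 14
In-link 2: hub score = 14
In-link 3: hub score = 2
Authority = 14 + 14 + 2 = 30

30


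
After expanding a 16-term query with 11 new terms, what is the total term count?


Original terms: 16
Expansion terms: 11
Total = 16 + 11 = 27

27


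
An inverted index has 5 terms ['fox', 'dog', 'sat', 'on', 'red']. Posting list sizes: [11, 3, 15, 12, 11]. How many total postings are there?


Summing posting list sizes:
'fox': 11 postings
'dog': 3 postings
'sat': 15 postings
'on': 12 postings
'red': 11 postings
Total = 11 + 3 + 15 + 12 + 11 = 52

52


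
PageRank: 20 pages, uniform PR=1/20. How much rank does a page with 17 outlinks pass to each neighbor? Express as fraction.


Initial PR = 1/20 = 1/20
Outlinks = 17
Contribution per link = PR / outlinks
= 1/20 / 17
= 1/340

1/340


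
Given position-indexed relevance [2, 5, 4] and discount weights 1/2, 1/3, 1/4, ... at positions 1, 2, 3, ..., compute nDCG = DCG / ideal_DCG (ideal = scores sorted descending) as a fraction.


Position discount weights w_i = 1/(i+1) for i=1..3:
Weights = [1/2, 1/3, 1/4]
Actual relevance: [2, 5, 4]
DCG = 2/2 + 5/3 + 4/4 = 11/3
Ideal relevance (sorted desc): [5, 4, 2]
Ideal DCG = 5/2 + 4/3 + 2/4 = 13/3
nDCG = DCG / ideal_DCG = 11/3 / 13/3 = 11/13

11/13


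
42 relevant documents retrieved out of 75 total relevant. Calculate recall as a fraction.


Recall = retrieved_relevant / total_relevant
= 42 / 75
= 42 / (42 + 33)
= 14/25

14/25


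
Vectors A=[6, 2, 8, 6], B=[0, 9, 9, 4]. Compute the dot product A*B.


Dot product = sum of element-wise products
A[0]*B[0] = 6*0 = 0
A[1]*B[1] = 2*9 = 18
A[2]*B[2] = 8*9 = 72
A[3]*B[3] = 6*4 = 24
Sum = 0 + 18 + 72 + 24 = 114

114


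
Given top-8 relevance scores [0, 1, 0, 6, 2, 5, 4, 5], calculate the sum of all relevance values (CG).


Cumulative Gain = sum of relevance scores
Position 1: rel=0, running sum=0
Position 2: rel=1, running sum=1
Position 3: rel=0, running sum=1
Position 4: rel=6, running sum=7
Position 5: rel=2, running sum=9
Position 6: rel=5, running sum=14
Position 7: rel=4, running sum=18
Position 8: rel=5, running sum=23
CG = 23

23


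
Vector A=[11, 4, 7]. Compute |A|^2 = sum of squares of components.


|A|^2 = sum of squared components
A[0]^2 = 11^2 = 121
A[1]^2 = 4^2 = 16
A[2]^2 = 7^2 = 49
Sum = 121 + 16 + 49 = 186

186


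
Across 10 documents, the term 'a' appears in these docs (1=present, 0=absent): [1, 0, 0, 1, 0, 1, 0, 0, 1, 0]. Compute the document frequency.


Checking each document for 'a':
Doc 1: present
Doc 2: absent
Doc 3: absent
Doc 4: present
Doc 5: absent
Doc 6: present
Doc 7: absent
Doc 8: absent
Doc 9: present
Doc 10: absent
df = sum of presences = 1 + 0 + 0 + 1 + 0 + 1 + 0 + 0 + 1 + 0 = 4

4


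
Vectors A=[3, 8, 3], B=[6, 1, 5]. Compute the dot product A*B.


Dot product = sum of element-wise products
A[0]*B[0] = 3*6 = 18
A[1]*B[1] = 8*1 = 8
A[2]*B[2] = 3*5 = 15
Sum = 18 + 8 + 15 = 41

41


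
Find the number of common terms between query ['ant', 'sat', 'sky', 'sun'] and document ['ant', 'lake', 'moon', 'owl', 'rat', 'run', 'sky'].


Query terms: ['ant', 'sat', 'sky', 'sun']
Document terms: ['ant', 'lake', 'moon', 'owl', 'rat', 'run', 'sky']
Common terms: ['ant', 'sky']
Overlap count = 2

2


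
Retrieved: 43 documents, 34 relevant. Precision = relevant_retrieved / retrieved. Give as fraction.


Precision = relevant_retrieved / total_retrieved
= 34 / 43
= 34 / (34 + 9)
= 34/43

34/43


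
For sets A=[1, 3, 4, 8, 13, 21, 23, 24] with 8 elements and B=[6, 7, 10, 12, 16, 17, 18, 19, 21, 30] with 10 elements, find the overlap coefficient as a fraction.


A intersect B = [21]
|A intersect B| = 1
min(|A|, |B|) = min(8, 10) = 8
Overlap = 1 / 8 = 1/8

1/8


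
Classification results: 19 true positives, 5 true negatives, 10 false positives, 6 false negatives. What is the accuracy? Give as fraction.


Accuracy = (TP + TN) / (TP + TN + FP + FN)
TP + TN = 19 + 5 = 24
Total = 19 + 5 + 10 + 6 = 40
Accuracy = 24 / 40 = 3/5

3/5


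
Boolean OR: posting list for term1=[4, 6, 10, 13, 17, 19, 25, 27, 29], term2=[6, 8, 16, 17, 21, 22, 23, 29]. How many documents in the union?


Boolean OR: find union of posting lists
term1 docs: [4, 6, 10, 13, 17, 19, 25, 27, 29]
term2 docs: [6, 8, 16, 17, 21, 22, 23, 29]
Union: [4, 6, 8, 10, 13, 16, 17, 19, 21, 22, 23, 25, 27, 29]
|union| = 14

14


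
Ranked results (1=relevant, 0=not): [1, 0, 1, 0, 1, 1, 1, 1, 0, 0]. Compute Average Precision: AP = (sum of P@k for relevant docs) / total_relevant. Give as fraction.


Computing P@k for each relevant position:
Position 1: relevant, P@1 = 1/1 = 1
Position 2: not relevant
Position 3: relevant, P@3 = 2/3 = 2/3
Position 4: not relevant
Position 5: relevant, P@5 = 3/5 = 3/5
Position 6: relevant, P@6 = 4/6 = 2/3
Position 7: relevant, P@7 = 5/7 = 5/7
Position 8: relevant, P@8 = 6/8 = 3/4
Position 9: not relevant
Position 10: not relevant
Sum of P@k = 1 + 2/3 + 3/5 + 2/3 + 5/7 + 3/4 = 1847/420
AP = 1847/420 / 6 = 1847/2520

1847/2520


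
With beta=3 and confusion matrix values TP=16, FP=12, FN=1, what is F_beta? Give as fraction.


P = TP/(TP+FP) = 16/28 = 4/7
R = TP/(TP+FN) = 16/17 = 16/17
beta^2 = 3^2 = 9
(1 + beta^2) = 10
Numerator = (1+beta^2)*P*R = 640/119
Denominator = beta^2*P + R = 36/7 + 16/17 = 724/119
F_beta = 160/181

160/181


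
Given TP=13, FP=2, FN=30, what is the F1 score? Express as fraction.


F1 = 2 * P * R / (P + R)
P = TP/(TP+FP) = 13/15 = 13/15
R = TP/(TP+FN) = 13/43 = 13/43
2 * P * R = 2 * 13/15 * 13/43 = 338/645
P + R = 13/15 + 13/43 = 754/645
F1 = 338/645 / 754/645 = 13/29

13/29


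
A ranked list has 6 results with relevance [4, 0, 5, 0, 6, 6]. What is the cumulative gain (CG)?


Cumulative Gain = sum of relevance scores
Position 1: rel=4, running sum=4
Position 2: rel=0, running sum=4
Position 3: rel=5, running sum=9
Position 4: rel=0, running sum=9
Position 5: rel=6, running sum=15
Position 6: rel=6, running sum=21
CG = 21

21


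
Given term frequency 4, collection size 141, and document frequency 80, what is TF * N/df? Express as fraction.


TF * (N/df)
= 4 * (141/80)
= 4 * 141/80
= 141/20

141/20


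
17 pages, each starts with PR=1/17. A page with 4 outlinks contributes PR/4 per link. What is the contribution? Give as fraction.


Initial PR = 1/17 = 1/17
Outlinks = 4
Contribution per link = PR / outlinks
= 1/17 / 4
= 1/68

1/68


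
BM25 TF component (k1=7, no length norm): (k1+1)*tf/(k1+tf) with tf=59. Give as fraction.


BM25 TF component = (k1+1)*tf / (k1+tf)
k1 = 7, tf = 59
Numerator = (7+1)*59 = 472
Denominator = 7 + 59 = 66
= 472/66 = 236/33

236/33


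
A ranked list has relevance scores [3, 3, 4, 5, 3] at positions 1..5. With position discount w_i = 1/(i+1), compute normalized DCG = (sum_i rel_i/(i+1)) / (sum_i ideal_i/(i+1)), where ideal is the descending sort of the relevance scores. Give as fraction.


Position discount weights w_i = 1/(i+1) for i=1..5:
Weights = [1/2, 1/3, 1/4, 1/5, 1/6]
Actual relevance: [3, 3, 4, 5, 3]
DCG = 3/2 + 3/3 + 4/4 + 5/5 + 3/6 = 5
Ideal relevance (sorted desc): [5, 4, 3, 3, 3]
Ideal DCG = 5/2 + 4/3 + 3/4 + 3/5 + 3/6 = 341/60
nDCG = DCG / ideal_DCG = 5 / 341/60 = 300/341

300/341


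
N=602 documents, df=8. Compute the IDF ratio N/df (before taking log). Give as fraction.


IDF ratio = N / df
= 602 / 8
= 301/4

301/4


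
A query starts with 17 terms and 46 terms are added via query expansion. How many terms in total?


Original terms: 17
Expansion terms: 46
Total = 17 + 46 = 63

63


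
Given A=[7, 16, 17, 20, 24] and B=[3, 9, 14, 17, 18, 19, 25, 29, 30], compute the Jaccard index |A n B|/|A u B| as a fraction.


A intersect B = [17]
|A intersect B| = 1
A union B = [3, 7, 9, 14, 16, 17, 18, 19, 20, 24, 25, 29, 30]
|A union B| = 13
Jaccard = 1/13 = 1/13

1/13


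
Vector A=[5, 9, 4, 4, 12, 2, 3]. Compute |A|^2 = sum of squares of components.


|A|^2 = sum of squared components
A[0]^2 = 5^2 = 25
A[1]^2 = 9^2 = 81
A[2]^2 = 4^2 = 16
A[3]^2 = 4^2 = 16
A[4]^2 = 12^2 = 144
A[5]^2 = 2^2 = 4
A[6]^2 = 3^2 = 9
Sum = 25 + 81 + 16 + 16 + 144 + 4 + 9 = 295

295


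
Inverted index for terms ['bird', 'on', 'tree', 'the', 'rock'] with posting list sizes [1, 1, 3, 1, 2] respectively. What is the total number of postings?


Summing posting list sizes:
'bird': 1 postings
'on': 1 postings
'tree': 3 postings
'the': 1 postings
'rock': 2 postings
Total = 1 + 1 + 3 + 1 + 2 = 8

8


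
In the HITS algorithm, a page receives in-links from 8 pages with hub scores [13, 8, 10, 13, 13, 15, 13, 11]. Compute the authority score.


Authority = sum of hub scores of in-linkers
In-link 1: hub score = 13
In-link 2: hub score = 8
In-link 3: hub score = 10
In-link 4: hub score = 13
In-link 5: hub score = 13
In-link 6: hub score = 15
In-link 7: hub score = 13
In-link 8: hub score = 11
Authority = 13 + 8 + 10 + 13 + 13 + 15 + 13 + 11 = 96

96


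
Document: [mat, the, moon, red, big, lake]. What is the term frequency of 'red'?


Document has 6 words
Scanning for 'red':
Found at positions: [3]
Count = 1

1


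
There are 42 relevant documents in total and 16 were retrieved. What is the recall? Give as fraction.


Recall = retrieved_relevant / total_relevant
= 16 / 42
= 16 / (16 + 26)
= 8/21

8/21


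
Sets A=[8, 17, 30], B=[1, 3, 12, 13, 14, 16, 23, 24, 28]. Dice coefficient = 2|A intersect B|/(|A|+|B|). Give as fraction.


A intersect B = []
|A intersect B| = 0
|A| = 3, |B| = 9
Dice = 2*0 / (3+9)
= 0 / 12 = 0

0


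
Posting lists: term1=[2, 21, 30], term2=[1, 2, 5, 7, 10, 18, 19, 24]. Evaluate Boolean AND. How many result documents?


Boolean AND: find intersection of posting lists
term1 docs: [2, 21, 30]
term2 docs: [1, 2, 5, 7, 10, 18, 19, 24]
Intersection: [2]
|intersection| = 1

1


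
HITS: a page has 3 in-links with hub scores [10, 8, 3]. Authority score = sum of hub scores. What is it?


Authority = sum of hub scores of in-linkers
In-link 1: hub score = 10
In-link 2: hub score = 8
In-link 3: hub score = 3
Authority = 10 + 8 + 3 = 21

21


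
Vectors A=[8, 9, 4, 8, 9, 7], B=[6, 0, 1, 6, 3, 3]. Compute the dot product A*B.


Dot product = sum of element-wise products
A[0]*B[0] = 8*6 = 48
A[1]*B[1] = 9*0 = 0
A[2]*B[2] = 4*1 = 4
A[3]*B[3] = 8*6 = 48
A[4]*B[4] = 9*3 = 27
A[5]*B[5] = 7*3 = 21
Sum = 48 + 0 + 4 + 48 + 27 + 21 = 148

148


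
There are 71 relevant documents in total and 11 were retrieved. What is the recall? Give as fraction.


Recall = retrieved_relevant / total_relevant
= 11 / 71
= 11 / (11 + 60)
= 11/71

11/71


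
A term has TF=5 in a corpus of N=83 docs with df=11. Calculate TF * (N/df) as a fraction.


TF * (N/df)
= 5 * (83/11)
= 5 * 83/11
= 415/11

415/11


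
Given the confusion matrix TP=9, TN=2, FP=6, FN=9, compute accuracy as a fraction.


Accuracy = (TP + TN) / (TP + TN + FP + FN)
TP + TN = 9 + 2 = 11
Total = 9 + 2 + 6 + 9 = 26
Accuracy = 11 / 26 = 11/26

11/26


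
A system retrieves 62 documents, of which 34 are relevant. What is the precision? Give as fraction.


Precision = relevant_retrieved / total_retrieved
= 34 / 62
= 34 / (34 + 28)
= 17/31

17/31


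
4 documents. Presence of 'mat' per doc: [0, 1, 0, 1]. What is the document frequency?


Checking each document for 'mat':
Doc 1: absent
Doc 2: present
Doc 3: absent
Doc 4: present
df = sum of presences = 0 + 1 + 0 + 1 = 2

2


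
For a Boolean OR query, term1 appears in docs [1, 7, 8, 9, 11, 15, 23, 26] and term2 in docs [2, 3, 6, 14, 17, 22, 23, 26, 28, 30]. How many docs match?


Boolean OR: find union of posting lists
term1 docs: [1, 7, 8, 9, 11, 15, 23, 26]
term2 docs: [2, 3, 6, 14, 17, 22, 23, 26, 28, 30]
Union: [1, 2, 3, 6, 7, 8, 9, 11, 14, 15, 17, 22, 23, 26, 28, 30]
|union| = 16

16


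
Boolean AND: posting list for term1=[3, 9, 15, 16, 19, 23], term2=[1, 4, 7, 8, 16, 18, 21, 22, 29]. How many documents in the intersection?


Boolean AND: find intersection of posting lists
term1 docs: [3, 9, 15, 16, 19, 23]
term2 docs: [1, 4, 7, 8, 16, 18, 21, 22, 29]
Intersection: [16]
|intersection| = 1

1


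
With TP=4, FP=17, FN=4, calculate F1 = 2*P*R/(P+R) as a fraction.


F1 = 2 * P * R / (P + R)
P = TP/(TP+FP) = 4/21 = 4/21
R = TP/(TP+FN) = 4/8 = 1/2
2 * P * R = 2 * 4/21 * 1/2 = 4/21
P + R = 4/21 + 1/2 = 29/42
F1 = 4/21 / 29/42 = 8/29

8/29


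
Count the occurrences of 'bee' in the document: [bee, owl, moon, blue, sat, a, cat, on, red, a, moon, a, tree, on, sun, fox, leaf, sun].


Document has 18 words
Scanning for 'bee':
Found at positions: [0]
Count = 1

1


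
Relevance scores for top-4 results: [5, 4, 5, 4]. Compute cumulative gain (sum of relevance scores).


Cumulative Gain = sum of relevance scores
Position 1: rel=5, running sum=5
Position 2: rel=4, running sum=9
Position 3: rel=5, running sum=14
Position 4: rel=4, running sum=18
CG = 18

18


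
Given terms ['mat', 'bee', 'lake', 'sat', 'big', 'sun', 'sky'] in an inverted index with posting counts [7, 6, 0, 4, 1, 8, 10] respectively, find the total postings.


Summing posting list sizes:
'mat': 7 postings
'bee': 6 postings
'lake': 0 postings
'sat': 4 postings
'big': 1 postings
'sun': 8 postings
'sky': 10 postings
Total = 7 + 6 + 0 + 4 + 1 + 8 + 10 = 36

36


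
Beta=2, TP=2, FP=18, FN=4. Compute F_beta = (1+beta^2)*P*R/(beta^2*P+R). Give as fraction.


P = TP/(TP+FP) = 2/20 = 1/10
R = TP/(TP+FN) = 2/6 = 1/3
beta^2 = 2^2 = 4
(1 + beta^2) = 5
Numerator = (1+beta^2)*P*R = 1/6
Denominator = beta^2*P + R = 2/5 + 1/3 = 11/15
F_beta = 5/22

5/22


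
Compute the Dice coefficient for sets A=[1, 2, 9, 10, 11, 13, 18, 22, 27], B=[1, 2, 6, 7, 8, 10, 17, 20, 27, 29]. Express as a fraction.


A intersect B = [1, 2, 10, 27]
|A intersect B| = 4
|A| = 9, |B| = 10
Dice = 2*4 / (9+10)
= 8 / 19 = 8/19

8/19


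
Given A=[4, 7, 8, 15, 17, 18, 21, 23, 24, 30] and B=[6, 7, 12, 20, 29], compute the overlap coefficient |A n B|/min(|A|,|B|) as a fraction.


A intersect B = [7]
|A intersect B| = 1
min(|A|, |B|) = min(10, 5) = 5
Overlap = 1 / 5 = 1/5

1/5


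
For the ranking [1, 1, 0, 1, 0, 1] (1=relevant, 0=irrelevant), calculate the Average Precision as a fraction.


Computing P@k for each relevant position:
Position 1: relevant, P@1 = 1/1 = 1
Position 2: relevant, P@2 = 2/2 = 1
Position 3: not relevant
Position 4: relevant, P@4 = 3/4 = 3/4
Position 5: not relevant
Position 6: relevant, P@6 = 4/6 = 2/3
Sum of P@k = 1 + 1 + 3/4 + 2/3 = 41/12
AP = 41/12 / 4 = 41/48

41/48


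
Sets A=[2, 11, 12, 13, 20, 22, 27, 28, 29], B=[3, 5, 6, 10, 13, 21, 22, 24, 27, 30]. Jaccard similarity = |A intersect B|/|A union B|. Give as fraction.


A intersect B = [13, 22, 27]
|A intersect B| = 3
A union B = [2, 3, 5, 6, 10, 11, 12, 13, 20, 21, 22, 24, 27, 28, 29, 30]
|A union B| = 16
Jaccard = 3/16 = 3/16

3/16


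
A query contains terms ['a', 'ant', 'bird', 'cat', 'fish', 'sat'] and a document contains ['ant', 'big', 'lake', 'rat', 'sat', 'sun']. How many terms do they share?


Query terms: ['a', 'ant', 'bird', 'cat', 'fish', 'sat']
Document terms: ['ant', 'big', 'lake', 'rat', 'sat', 'sun']
Common terms: ['ant', 'sat']
Overlap count = 2

2


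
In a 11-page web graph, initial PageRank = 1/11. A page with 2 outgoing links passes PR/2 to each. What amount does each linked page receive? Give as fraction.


Initial PR = 1/11 = 1/11
Outlinks = 2
Contribution per link = PR / outlinks
= 1/11 / 2
= 1/22

1/22


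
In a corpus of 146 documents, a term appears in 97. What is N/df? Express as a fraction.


IDF ratio = N / df
= 146 / 97
= 146/97

146/97


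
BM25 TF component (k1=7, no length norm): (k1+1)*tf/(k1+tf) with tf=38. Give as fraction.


BM25 TF component = (k1+1)*tf / (k1+tf)
k1 = 7, tf = 38
Numerator = (7+1)*38 = 304
Denominator = 7 + 38 = 45
= 304/45 = 304/45

304/45


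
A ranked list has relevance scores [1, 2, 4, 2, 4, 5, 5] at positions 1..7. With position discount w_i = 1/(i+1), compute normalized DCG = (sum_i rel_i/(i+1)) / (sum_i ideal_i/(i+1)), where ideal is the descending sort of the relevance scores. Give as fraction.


Position discount weights w_i = 1/(i+1) for i=1..7:
Weights = [1/2, 1/3, 1/4, 1/5, 1/6, 1/7, 1/8]
Actual relevance: [1, 2, 4, 2, 4, 5, 5]
DCG = 1/2 + 2/3 + 4/4 + 2/5 + 4/6 + 5/7 + 5/8 = 3841/840
Ideal relevance (sorted desc): [5, 5, 4, 4, 2, 2, 1]
Ideal DCG = 5/2 + 5/3 + 4/4 + 4/5 + 2/6 + 2/7 + 1/8 = 1879/280
nDCG = DCG / ideal_DCG = 3841/840 / 1879/280 = 3841/5637

3841/5637


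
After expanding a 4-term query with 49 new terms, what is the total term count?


Original terms: 4
Expansion terms: 49
Total = 4 + 49 = 53

53


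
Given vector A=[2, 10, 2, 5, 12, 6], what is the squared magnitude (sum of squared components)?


|A|^2 = sum of squared components
A[0]^2 = 2^2 = 4
A[1]^2 = 10^2 = 100
A[2]^2 = 2^2 = 4
A[3]^2 = 5^2 = 25
A[4]^2 = 12^2 = 144
A[5]^2 = 6^2 = 36
Sum = 4 + 100 + 4 + 25 + 144 + 36 = 313

313


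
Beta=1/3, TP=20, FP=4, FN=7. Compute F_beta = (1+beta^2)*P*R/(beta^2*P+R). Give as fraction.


P = TP/(TP+FP) = 20/24 = 5/6
R = TP/(TP+FN) = 20/27 = 20/27
beta^2 = 1/3^2 = 1/9
(1 + beta^2) = 10/9
Numerator = (1+beta^2)*P*R = 500/729
Denominator = beta^2*P + R = 5/54 + 20/27 = 5/6
F_beta = 200/243

200/243


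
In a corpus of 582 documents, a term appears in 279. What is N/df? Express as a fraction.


IDF ratio = N / df
= 582 / 279
= 194/93

194/93


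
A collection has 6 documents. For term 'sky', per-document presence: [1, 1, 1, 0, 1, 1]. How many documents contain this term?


Checking each document for 'sky':
Doc 1: present
Doc 2: present
Doc 3: present
Doc 4: absent
Doc 5: present
Doc 6: present
df = sum of presences = 1 + 1 + 1 + 0 + 1 + 1 = 5

5


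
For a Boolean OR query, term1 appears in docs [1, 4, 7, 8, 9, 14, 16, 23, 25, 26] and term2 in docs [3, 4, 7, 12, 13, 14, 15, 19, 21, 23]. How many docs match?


Boolean OR: find union of posting lists
term1 docs: [1, 4, 7, 8, 9, 14, 16, 23, 25, 26]
term2 docs: [3, 4, 7, 12, 13, 14, 15, 19, 21, 23]
Union: [1, 3, 4, 7, 8, 9, 12, 13, 14, 15, 16, 19, 21, 23, 25, 26]
|union| = 16

16


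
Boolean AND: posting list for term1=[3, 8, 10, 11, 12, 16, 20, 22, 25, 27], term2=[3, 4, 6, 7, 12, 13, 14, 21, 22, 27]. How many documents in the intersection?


Boolean AND: find intersection of posting lists
term1 docs: [3, 8, 10, 11, 12, 16, 20, 22, 25, 27]
term2 docs: [3, 4, 6, 7, 12, 13, 14, 21, 22, 27]
Intersection: [3, 12, 22, 27]
|intersection| = 4

4


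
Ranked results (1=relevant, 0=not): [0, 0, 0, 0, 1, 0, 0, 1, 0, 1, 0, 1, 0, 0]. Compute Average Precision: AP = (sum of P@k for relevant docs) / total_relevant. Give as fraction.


Computing P@k for each relevant position:
Position 1: not relevant
Position 2: not relevant
Position 3: not relevant
Position 4: not relevant
Position 5: relevant, P@5 = 1/5 = 1/5
Position 6: not relevant
Position 7: not relevant
Position 8: relevant, P@8 = 2/8 = 1/4
Position 9: not relevant
Position 10: relevant, P@10 = 3/10 = 3/10
Position 11: not relevant
Position 12: relevant, P@12 = 4/12 = 1/3
Position 13: not relevant
Position 14: not relevant
Sum of P@k = 1/5 + 1/4 + 3/10 + 1/3 = 13/12
AP = 13/12 / 4 = 13/48

13/48


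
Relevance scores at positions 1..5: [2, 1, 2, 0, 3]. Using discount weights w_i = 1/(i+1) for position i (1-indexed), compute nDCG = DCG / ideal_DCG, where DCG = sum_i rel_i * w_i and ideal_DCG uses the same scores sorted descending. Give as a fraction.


Position discount weights w_i = 1/(i+1) for i=1..5:
Weights = [1/2, 1/3, 1/4, 1/5, 1/6]
Actual relevance: [2, 1, 2, 0, 3]
DCG = 2/2 + 1/3 + 2/4 + 0/5 + 3/6 = 7/3
Ideal relevance (sorted desc): [3, 2, 2, 1, 0]
Ideal DCG = 3/2 + 2/3 + 2/4 + 1/5 + 0/6 = 43/15
nDCG = DCG / ideal_DCG = 7/3 / 43/15 = 35/43

35/43


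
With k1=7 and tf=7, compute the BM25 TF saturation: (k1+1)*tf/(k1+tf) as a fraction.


BM25 TF component = (k1+1)*tf / (k1+tf)
k1 = 7, tf = 7
Numerator = (7+1)*7 = 56
Denominator = 7 + 7 = 14
= 56/14 = 4

4


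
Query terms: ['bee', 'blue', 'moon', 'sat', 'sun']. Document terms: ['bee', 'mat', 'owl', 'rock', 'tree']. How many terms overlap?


Query terms: ['bee', 'blue', 'moon', 'sat', 'sun']
Document terms: ['bee', 'mat', 'owl', 'rock', 'tree']
Common terms: ['bee']
Overlap count = 1

1


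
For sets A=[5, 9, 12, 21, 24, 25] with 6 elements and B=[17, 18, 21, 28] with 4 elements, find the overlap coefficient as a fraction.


A intersect B = [21]
|A intersect B| = 1
min(|A|, |B|) = min(6, 4) = 4
Overlap = 1 / 4 = 1/4

1/4


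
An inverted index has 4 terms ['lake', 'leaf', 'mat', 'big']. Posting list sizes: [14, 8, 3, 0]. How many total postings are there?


Summing posting list sizes:
'lake': 14 postings
'leaf': 8 postings
'mat': 3 postings
'big': 0 postings
Total = 14 + 8 + 3 + 0 = 25

25


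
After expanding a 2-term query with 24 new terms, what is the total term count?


Original terms: 2
Expansion terms: 24
Total = 2 + 24 = 26

26


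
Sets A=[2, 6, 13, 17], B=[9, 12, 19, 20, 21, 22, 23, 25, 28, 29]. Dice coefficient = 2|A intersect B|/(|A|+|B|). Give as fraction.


A intersect B = []
|A intersect B| = 0
|A| = 4, |B| = 10
Dice = 2*0 / (4+10)
= 0 / 14 = 0

0


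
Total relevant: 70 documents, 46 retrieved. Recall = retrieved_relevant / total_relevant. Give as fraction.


Recall = retrieved_relevant / total_relevant
= 46 / 70
= 46 / (46 + 24)
= 23/35

23/35


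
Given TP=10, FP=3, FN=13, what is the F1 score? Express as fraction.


F1 = 2 * P * R / (P + R)
P = TP/(TP+FP) = 10/13 = 10/13
R = TP/(TP+FN) = 10/23 = 10/23
2 * P * R = 2 * 10/13 * 10/23 = 200/299
P + R = 10/13 + 10/23 = 360/299
F1 = 200/299 / 360/299 = 5/9

5/9


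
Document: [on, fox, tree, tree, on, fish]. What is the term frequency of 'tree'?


Document has 6 words
Scanning for 'tree':
Found at positions: [2, 3]
Count = 2

2


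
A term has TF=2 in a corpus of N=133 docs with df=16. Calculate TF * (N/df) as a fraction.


TF * (N/df)
= 2 * (133/16)
= 2 * 133/16
= 133/8

133/8


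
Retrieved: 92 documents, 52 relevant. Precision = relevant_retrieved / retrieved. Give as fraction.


Precision = relevant_retrieved / total_retrieved
= 52 / 92
= 52 / (52 + 40)
= 13/23

13/23


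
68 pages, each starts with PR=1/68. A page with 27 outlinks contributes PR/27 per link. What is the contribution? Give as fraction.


Initial PR = 1/68 = 1/68
Outlinks = 27
Contribution per link = PR / outlinks
= 1/68 / 27
= 1/1836

1/1836


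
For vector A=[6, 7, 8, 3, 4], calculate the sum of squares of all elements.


|A|^2 = sum of squared components
A[0]^2 = 6^2 = 36
A[1]^2 = 7^2 = 49
A[2]^2 = 8^2 = 64
A[3]^2 = 3^2 = 9
A[4]^2 = 4^2 = 16
Sum = 36 + 49 + 64 + 9 + 16 = 174

174


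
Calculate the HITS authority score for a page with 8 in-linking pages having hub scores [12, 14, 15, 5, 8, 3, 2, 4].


Authority = sum of hub scores of in-linkers
In-link 1: hub score = 12
In-link 2: hub score = 14
In-link 3: hub score = 15
In-link 4: hub score = 5
In-link 5: hub score = 8
In-link 6: hub score = 3
In-link 7: hub score = 2
In-link 8: hub score = 4
Authority = 12 + 14 + 15 + 5 + 8 + 3 + 2 + 4 = 63

63


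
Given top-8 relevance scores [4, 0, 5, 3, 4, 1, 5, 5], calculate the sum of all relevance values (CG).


Cumulative Gain = sum of relevance scores
Position 1: rel=4, running sum=4
Position 2: rel=0, running sum=4
Position 3: rel=5, running sum=9
Position 4: rel=3, running sum=12
Position 5: rel=4, running sum=16
Position 6: rel=1, running sum=17
Position 7: rel=5, running sum=22
Position 8: rel=5, running sum=27
CG = 27

27


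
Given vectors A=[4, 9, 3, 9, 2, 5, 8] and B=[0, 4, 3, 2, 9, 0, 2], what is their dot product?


Dot product = sum of element-wise products
A[0]*B[0] = 4*0 = 0
A[1]*B[1] = 9*4 = 36
A[2]*B[2] = 3*3 = 9
A[3]*B[3] = 9*2 = 18
A[4]*B[4] = 2*9 = 18
A[5]*B[5] = 5*0 = 0
A[6]*B[6] = 8*2 = 16
Sum = 0 + 36 + 9 + 18 + 18 + 0 + 16 = 97

97


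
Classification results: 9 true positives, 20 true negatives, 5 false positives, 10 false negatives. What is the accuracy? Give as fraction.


Accuracy = (TP + TN) / (TP + TN + FP + FN)
TP + TN = 9 + 20 = 29
Total = 9 + 20 + 5 + 10 = 44
Accuracy = 29 / 44 = 29/44

29/44


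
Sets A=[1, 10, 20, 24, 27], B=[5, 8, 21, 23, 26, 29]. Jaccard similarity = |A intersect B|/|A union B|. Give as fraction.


A intersect B = []
|A intersect B| = 0
A union B = [1, 5, 8, 10, 20, 21, 23, 24, 26, 27, 29]
|A union B| = 11
Jaccard = 0/11 = 0

0


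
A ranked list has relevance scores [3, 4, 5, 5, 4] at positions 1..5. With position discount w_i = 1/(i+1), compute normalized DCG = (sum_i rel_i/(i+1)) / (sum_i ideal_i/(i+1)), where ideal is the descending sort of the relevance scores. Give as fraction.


Position discount weights w_i = 1/(i+1) for i=1..5:
Weights = [1/2, 1/3, 1/4, 1/5, 1/6]
Actual relevance: [3, 4, 5, 5, 4]
DCG = 3/2 + 4/3 + 5/4 + 5/5 + 4/6 = 23/4
Ideal relevance (sorted desc): [5, 5, 4, 4, 3]
Ideal DCG = 5/2 + 5/3 + 4/4 + 4/5 + 3/6 = 97/15
nDCG = DCG / ideal_DCG = 23/4 / 97/15 = 345/388

345/388


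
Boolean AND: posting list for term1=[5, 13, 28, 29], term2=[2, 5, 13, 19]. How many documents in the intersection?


Boolean AND: find intersection of posting lists
term1 docs: [5, 13, 28, 29]
term2 docs: [2, 5, 13, 19]
Intersection: [5, 13]
|intersection| = 2

2


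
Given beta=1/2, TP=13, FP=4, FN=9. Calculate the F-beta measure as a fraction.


P = TP/(TP+FP) = 13/17 = 13/17
R = TP/(TP+FN) = 13/22 = 13/22
beta^2 = 1/2^2 = 1/4
(1 + beta^2) = 5/4
Numerator = (1+beta^2)*P*R = 845/1496
Denominator = beta^2*P + R = 13/68 + 13/22 = 585/748
F_beta = 13/18

13/18


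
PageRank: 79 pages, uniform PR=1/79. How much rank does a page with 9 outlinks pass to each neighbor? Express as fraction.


Initial PR = 1/79 = 1/79
Outlinks = 9
Contribution per link = PR / outlinks
= 1/79 / 9
= 1/711

1/711


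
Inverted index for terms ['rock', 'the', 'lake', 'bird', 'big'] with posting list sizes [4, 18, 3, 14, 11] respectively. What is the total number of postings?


Summing posting list sizes:
'rock': 4 postings
'the': 18 postings
'lake': 3 postings
'bird': 14 postings
'big': 11 postings
Total = 4 + 18 + 3 + 14 + 11 = 50

50


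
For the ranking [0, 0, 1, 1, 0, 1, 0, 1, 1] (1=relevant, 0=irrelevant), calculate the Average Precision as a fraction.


Computing P@k for each relevant position:
Position 1: not relevant
Position 2: not relevant
Position 3: relevant, P@3 = 1/3 = 1/3
Position 4: relevant, P@4 = 2/4 = 1/2
Position 5: not relevant
Position 6: relevant, P@6 = 3/6 = 1/2
Position 7: not relevant
Position 8: relevant, P@8 = 4/8 = 1/2
Position 9: relevant, P@9 = 5/9 = 5/9
Sum of P@k = 1/3 + 1/2 + 1/2 + 1/2 + 5/9 = 43/18
AP = 43/18 / 5 = 43/90

43/90


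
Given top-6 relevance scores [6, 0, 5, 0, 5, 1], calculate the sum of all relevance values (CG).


Cumulative Gain = sum of relevance scores
Position 1: rel=6, running sum=6
Position 2: rel=0, running sum=6
Position 3: rel=5, running sum=11
Position 4: rel=0, running sum=11
Position 5: rel=5, running sum=16
Position 6: rel=1, running sum=17
CG = 17

17


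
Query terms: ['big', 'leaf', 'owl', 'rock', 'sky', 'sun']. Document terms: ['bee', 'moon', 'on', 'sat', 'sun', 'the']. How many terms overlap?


Query terms: ['big', 'leaf', 'owl', 'rock', 'sky', 'sun']
Document terms: ['bee', 'moon', 'on', 'sat', 'sun', 'the']
Common terms: ['sun']
Overlap count = 1

1


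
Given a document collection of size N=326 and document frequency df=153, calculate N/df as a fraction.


IDF ratio = N / df
= 326 / 153
= 326/153

326/153


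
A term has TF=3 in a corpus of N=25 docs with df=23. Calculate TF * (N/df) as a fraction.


TF * (N/df)
= 3 * (25/23)
= 3 * 25/23
= 75/23

75/23


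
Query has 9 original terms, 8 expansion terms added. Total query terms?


Original terms: 9
Expansion terms: 8
Total = 9 + 8 = 17

17


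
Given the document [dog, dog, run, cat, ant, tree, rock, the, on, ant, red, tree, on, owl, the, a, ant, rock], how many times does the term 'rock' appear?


Document has 18 words
Scanning for 'rock':
Found at positions: [6, 17]
Count = 2

2


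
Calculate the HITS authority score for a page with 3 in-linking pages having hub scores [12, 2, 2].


Authority = sum of hub scores of in-linkers
In-link 1: hub score = 12
In-link 2: hub score = 2
In-link 3: hub score = 2
Authority = 12 + 2 + 2 = 16

16


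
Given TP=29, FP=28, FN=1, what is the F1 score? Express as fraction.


F1 = 2 * P * R / (P + R)
P = TP/(TP+FP) = 29/57 = 29/57
R = TP/(TP+FN) = 29/30 = 29/30
2 * P * R = 2 * 29/57 * 29/30 = 841/855
P + R = 29/57 + 29/30 = 841/570
F1 = 841/855 / 841/570 = 2/3

2/3


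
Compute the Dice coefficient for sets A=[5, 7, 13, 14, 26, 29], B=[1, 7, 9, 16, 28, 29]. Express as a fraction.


A intersect B = [7, 29]
|A intersect B| = 2
|A| = 6, |B| = 6
Dice = 2*2 / (6+6)
= 4 / 12 = 1/3

1/3


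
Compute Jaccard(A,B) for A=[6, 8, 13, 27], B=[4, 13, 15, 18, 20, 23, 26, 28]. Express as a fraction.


A intersect B = [13]
|A intersect B| = 1
A union B = [4, 6, 8, 13, 15, 18, 20, 23, 26, 27, 28]
|A union B| = 11
Jaccard = 1/11 = 1/11

1/11


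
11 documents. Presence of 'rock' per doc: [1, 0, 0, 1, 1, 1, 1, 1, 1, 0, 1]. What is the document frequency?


Checking each document for 'rock':
Doc 1: present
Doc 2: absent
Doc 3: absent
Doc 4: present
Doc 5: present
Doc 6: present
Doc 7: present
Doc 8: present
Doc 9: present
Doc 10: absent
Doc 11: present
df = sum of presences = 1 + 0 + 0 + 1 + 1 + 1 + 1 + 1 + 1 + 0 + 1 = 8

8


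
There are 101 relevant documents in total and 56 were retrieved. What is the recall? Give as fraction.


Recall = retrieved_relevant / total_relevant
= 56 / 101
= 56 / (56 + 45)
= 56/101

56/101


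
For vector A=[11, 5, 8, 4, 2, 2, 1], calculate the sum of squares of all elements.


|A|^2 = sum of squared components
A[0]^2 = 11^2 = 121
A[1]^2 = 5^2 = 25
A[2]^2 = 8^2 = 64
A[3]^2 = 4^2 = 16
A[4]^2 = 2^2 = 4
A[5]^2 = 2^2 = 4
A[6]^2 = 1^2 = 1
Sum = 121 + 25 + 64 + 16 + 4 + 4 + 1 = 235

235


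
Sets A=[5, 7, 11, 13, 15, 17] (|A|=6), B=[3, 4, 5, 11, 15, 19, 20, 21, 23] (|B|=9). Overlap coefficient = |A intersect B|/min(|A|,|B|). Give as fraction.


A intersect B = [5, 11, 15]
|A intersect B| = 3
min(|A|, |B|) = min(6, 9) = 6
Overlap = 3 / 6 = 1/2

1/2


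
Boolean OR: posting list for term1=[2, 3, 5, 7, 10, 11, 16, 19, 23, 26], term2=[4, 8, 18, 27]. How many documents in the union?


Boolean OR: find union of posting lists
term1 docs: [2, 3, 5, 7, 10, 11, 16, 19, 23, 26]
term2 docs: [4, 8, 18, 27]
Union: [2, 3, 4, 5, 7, 8, 10, 11, 16, 18, 19, 23, 26, 27]
|union| = 14

14


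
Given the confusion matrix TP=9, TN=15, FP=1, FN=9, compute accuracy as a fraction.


Accuracy = (TP + TN) / (TP + TN + FP + FN)
TP + TN = 9 + 15 = 24
Total = 9 + 15 + 1 + 9 = 34
Accuracy = 24 / 34 = 12/17

12/17


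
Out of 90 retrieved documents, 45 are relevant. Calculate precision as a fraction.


Precision = relevant_retrieved / total_retrieved
= 45 / 90
= 45 / (45 + 45)
= 1/2

1/2


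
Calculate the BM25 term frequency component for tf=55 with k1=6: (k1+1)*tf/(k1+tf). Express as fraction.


BM25 TF component = (k1+1)*tf / (k1+tf)
k1 = 6, tf = 55
Numerator = (6+1)*55 = 385
Denominator = 6 + 55 = 61
= 385/61 = 385/61

385/61


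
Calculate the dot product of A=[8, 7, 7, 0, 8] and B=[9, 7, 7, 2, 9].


Dot product = sum of element-wise products
A[0]*B[0] = 8*9 = 72
A[1]*B[1] = 7*7 = 49
A[2]*B[2] = 7*7 = 49
A[3]*B[3] = 0*2 = 0
A[4]*B[4] = 8*9 = 72
Sum = 72 + 49 + 49 + 0 + 72 = 242

242


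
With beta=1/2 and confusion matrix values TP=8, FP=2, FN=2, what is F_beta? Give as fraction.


P = TP/(TP+FP) = 8/10 = 4/5
R = TP/(TP+FN) = 8/10 = 4/5
beta^2 = 1/2^2 = 1/4
(1 + beta^2) = 5/4
Numerator = (1+beta^2)*P*R = 4/5
Denominator = beta^2*P + R = 1/5 + 4/5 = 1
F_beta = 4/5

4/5


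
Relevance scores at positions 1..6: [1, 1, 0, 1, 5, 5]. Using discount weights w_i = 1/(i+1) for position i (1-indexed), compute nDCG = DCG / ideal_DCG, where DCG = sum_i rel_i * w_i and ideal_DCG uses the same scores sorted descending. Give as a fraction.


Position discount weights w_i = 1/(i+1) for i=1..6:
Weights = [1/2, 1/3, 1/4, 1/5, 1/6, 1/7]
Actual relevance: [1, 1, 0, 1, 5, 5]
DCG = 1/2 + 1/3 + 0/4 + 1/5 + 5/6 + 5/7 = 271/105
Ideal relevance (sorted desc): [5, 5, 1, 1, 1, 0]
Ideal DCG = 5/2 + 5/3 + 1/4 + 1/5 + 1/6 + 0/7 = 287/60
nDCG = DCG / ideal_DCG = 271/105 / 287/60 = 1084/2009

1084/2009


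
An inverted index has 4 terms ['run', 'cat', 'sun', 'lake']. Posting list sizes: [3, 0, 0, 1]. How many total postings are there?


Summing posting list sizes:
'run': 3 postings
'cat': 0 postings
'sun': 0 postings
'lake': 1 postings
Total = 3 + 0 + 0 + 1 = 4

4
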